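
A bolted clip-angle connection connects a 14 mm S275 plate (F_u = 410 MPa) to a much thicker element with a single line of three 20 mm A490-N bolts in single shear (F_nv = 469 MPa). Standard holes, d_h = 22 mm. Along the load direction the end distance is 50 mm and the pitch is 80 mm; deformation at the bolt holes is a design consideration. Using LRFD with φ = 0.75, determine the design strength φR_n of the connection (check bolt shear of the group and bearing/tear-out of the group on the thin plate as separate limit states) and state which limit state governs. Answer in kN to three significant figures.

332 kN (bolt shear governs)

Bolt shear: A_b = π·20²/4 = 314.2 mm²; R_n = 469 × 314.2 × 3 × 1 / 1000 = 442 kN → 0.75 × 442 = 332 kN.
Bearing (1.2 l_c t F_u ≤ 2.4 d t F_u): upper limit = 2.4·20·14·410 / 1000 = 275.5 kN.
  Edge l_c = 50 − 22/2 = 39 → r_n = 268.6 kN; interior l_c = 80 − 22 = 58 → r_n = 275.5 kN.
  R_n,bearing = 1·268.6 + 2·275.5 = 819.7 kN → 0.75 × 819.7 = 615 kN.
Bolt shear governs: 332 kN.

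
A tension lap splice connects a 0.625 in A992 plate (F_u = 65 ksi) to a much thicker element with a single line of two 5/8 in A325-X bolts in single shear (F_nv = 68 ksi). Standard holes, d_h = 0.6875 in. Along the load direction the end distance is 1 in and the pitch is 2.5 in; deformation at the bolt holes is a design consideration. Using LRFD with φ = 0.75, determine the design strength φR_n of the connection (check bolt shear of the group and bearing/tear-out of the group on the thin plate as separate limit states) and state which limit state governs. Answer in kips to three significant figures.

Bolt shear: A_b = π·0.625²/4 = 0.3068 in²; R_n = 68 × 0.3068 × 2 × 1 = 41.72 kips → 0.75 × 41.72 = 31.3 kips.
Bearing (1.2 l_c t F_u ≤ 2.4 d t F_u): upper limit = 2.4·0.625·0.625·65 = 60.94 kips.
  Edge l_c = 1 − 0.6875/2 = 0.6562 → r_n = 31.99 kips; interior l_c = 2.5 − 0.6875 = 1.812 → r_n = 60.94 kips.
  R_n,bearing = 1·31.99 + 1·60.94 = 92.93 kips → 0.75 × 92.93 = 69.7 kips.
Bolt shear governs: 31.3 kips.

31.3 kips (bolt shear governs)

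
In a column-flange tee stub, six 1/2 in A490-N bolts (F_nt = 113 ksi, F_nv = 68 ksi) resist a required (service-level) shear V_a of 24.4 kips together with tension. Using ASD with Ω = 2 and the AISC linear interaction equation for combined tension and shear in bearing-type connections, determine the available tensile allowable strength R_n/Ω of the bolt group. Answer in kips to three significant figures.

46 kips

A_b = π·0.5²/4 = 0.1963 in²; f_rv = 24.4 / (6 × 0.1963) = 20.71 ksi.
F'_nt = 1.3 F_nt − (Ω F_nt / F_nv) f_rv = 1.3·113 − (2·113/68)·20.71 = 78.07 ksi, capped at F_nt → F'_nt = 78.07 ksi.
R_n = F'_nt · A_b · n = 78.07 × 0.1963 × 6 = 91.97 kips.
Allowable strength R_n/Ω = 91.97 / 2 = 46 kips.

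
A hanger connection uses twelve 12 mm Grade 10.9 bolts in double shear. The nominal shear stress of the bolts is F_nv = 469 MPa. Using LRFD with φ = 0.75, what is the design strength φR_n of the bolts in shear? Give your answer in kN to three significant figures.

A_b = π × 12² / 4 = 113.1 mm².
R_n = F_nv · A_b · n · n_s = 469 × 113.1 × 12 × 2 / 1000 = 1273 kN.
Design strength φR_n = 0.75 × 1273 = 955 kN.

955 kN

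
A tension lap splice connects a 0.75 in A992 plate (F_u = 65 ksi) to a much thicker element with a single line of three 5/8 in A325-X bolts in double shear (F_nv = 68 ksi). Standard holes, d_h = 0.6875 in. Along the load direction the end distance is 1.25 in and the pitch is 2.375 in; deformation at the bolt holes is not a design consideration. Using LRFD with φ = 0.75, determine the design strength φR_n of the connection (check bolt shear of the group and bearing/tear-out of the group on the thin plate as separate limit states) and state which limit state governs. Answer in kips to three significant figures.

Bolt shear: A_b = π·0.625²/4 = 0.3068 in²; R_n = 68 × 0.3068 × 3 × 2 = 125.2 kips → 0.75 × 125.2 = 93.9 kips.
Bearing (1.5 l_c t F_u ≤ 3.0 d t F_u): upper limit = 3.0·0.625·0.75·65 = 91.41 kips.
  Edge l_c = 1.25 − 0.6875/2 = 0.9062 → r_n = 66.27 kips; interior l_c = 2.375 − 0.6875 = 1.688 → r_n = 91.41 kips.
  R_n,bearing = 1·66.27 + 2·91.41 = 249.1 kips → 0.75 × 249.1 = 187 kips.
Bolt shear governs: 93.9 kips.

93.9 kips (bolt shear governs)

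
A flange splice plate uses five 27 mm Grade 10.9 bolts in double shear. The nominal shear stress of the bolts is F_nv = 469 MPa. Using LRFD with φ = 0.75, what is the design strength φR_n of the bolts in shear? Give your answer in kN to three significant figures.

A_b = π × 27² / 4 = 572.6 mm².
R_n = F_nv · A_b · n · n_s = 469 × 572.6 × 5 × 2 / 1000 = 2685 kN.
Design strength φR_n = 0.75 × 2685 = 2010 kN.

2010 kN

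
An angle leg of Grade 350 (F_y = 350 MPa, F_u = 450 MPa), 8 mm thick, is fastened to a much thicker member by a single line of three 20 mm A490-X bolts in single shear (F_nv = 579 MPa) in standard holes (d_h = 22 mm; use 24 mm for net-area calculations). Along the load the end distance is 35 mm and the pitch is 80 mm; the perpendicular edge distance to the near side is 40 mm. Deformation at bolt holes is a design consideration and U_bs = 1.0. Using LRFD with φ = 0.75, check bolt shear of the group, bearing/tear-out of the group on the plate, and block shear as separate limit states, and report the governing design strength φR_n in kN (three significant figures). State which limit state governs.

294 kN (block shear governs)

Bolt shear: A_b = π·20²/4 = 314.2 mm²; R_n = 579 × 314.2 × 3 × 1 / 1000 = 545.7 kN → 0.75 × 545.7 = 409 kN.
Bearing: edge l_c = 24, r_n = 103.7 kN; interior l_c = 58, r_n = 172.8 kN; R_n = 103.7 + 2·172.8 = 449.3 kN → 337 kN.
Block shear: A_gv = 1560, A_nv = 1080, A_nt = 224 mm²; R_n = min(0.6F_uA_nv, 0.6F_yA_gv) + U_bs·F_u·A_nt = 392.4 kN → 294 kN.
Block shear governs: 294 kN.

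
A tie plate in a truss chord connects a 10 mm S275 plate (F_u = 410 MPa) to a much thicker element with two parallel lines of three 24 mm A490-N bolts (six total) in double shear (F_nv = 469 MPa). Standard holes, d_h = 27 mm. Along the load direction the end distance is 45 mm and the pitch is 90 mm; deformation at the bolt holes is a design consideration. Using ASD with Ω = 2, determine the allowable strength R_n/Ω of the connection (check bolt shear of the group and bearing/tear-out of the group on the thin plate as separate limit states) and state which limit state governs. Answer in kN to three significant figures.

627 kN (bearing governs)

Bolt shear: A_b = π·24²/4 = 452.4 mm²; R_n = 469 × 452.4 × 6 × 2 / 1000 = 2546 kN → 2546 / 2 = 1270 kN.
Bearing (1.2 l_c t F_u ≤ 2.4 d t F_u): upper limit = 2.4·24·10·410 / 1000 = 236.2 kN.
  Edge l_c = 45 − 27/2 = 31.5 → r_n = 155 kN; interior l_c = 90 − 27 = 63 → r_n = 236.2 kN.
  R_n,bearing = 2·155 + 4·236.2 = 1255 kN → 1255 / 2 = 627 kN.
Bearing governs: 627 kN.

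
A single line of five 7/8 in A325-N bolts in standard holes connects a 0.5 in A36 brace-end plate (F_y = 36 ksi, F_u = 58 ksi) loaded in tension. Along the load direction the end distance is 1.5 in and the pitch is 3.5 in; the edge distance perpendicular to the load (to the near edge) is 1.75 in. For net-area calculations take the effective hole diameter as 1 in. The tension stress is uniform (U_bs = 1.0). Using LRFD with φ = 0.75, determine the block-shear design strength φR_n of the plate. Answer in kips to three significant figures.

Shear plane L_v = 1.5 + 4·3.5 = 15.5 in; A_gv = 15.5 × 0.5 = 7.75 in².
A_nv = (15.5 − 4.5·1) × 0.5 = 5.5 in².
A_nt = (1.75 − 0.5·1) × 0.5 = 0.625 in².
0.6 F_u A_nv = 191.4 kips; 0.6 F_y A_gv = 167.4 kips → shear yielding governs the shear term.
R_n = 167.4 + 1.0 × 58 × 0.625 = 203.6 kips.
Design strength φR_n = 0.75 × 203.6 = 153 kips.

153 kips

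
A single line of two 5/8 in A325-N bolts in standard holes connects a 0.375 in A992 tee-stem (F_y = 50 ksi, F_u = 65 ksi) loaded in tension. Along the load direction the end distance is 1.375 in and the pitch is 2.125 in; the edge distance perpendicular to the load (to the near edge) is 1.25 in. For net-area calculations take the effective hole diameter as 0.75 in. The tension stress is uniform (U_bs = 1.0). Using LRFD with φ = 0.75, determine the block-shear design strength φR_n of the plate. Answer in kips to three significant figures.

42 kips

Shear plane L_v = 1.375 + 1·2.125 = 3.5 in; A_gv = 3.5 × 0.375 = 1.312 in².
A_nv = (3.5 − 1.5·0.75) × 0.375 = 0.8906 in².
A_nt = (1.25 − 0.5·0.75) × 0.375 = 0.3281 in².
0.6 F_u A_nv = 34.73 kips; 0.6 F_y A_gv = 39.38 kips → shear rupture governs the shear term.
R_n = 34.73 + 1.0 × 65 × 0.3281 = 56.06 kips.
Design strength φR_n = 0.75 × 56.06 = 42 kips.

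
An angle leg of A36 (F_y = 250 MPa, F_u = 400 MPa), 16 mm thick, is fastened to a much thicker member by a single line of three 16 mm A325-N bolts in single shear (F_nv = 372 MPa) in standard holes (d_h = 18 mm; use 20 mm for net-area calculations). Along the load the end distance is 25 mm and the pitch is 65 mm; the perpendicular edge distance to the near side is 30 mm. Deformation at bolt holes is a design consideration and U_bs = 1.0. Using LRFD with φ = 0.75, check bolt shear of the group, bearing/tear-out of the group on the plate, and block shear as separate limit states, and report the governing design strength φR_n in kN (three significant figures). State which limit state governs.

Bolt shear: A_b = π·16²/4 = 201.1 mm²; R_n = 372 × 201.1 × 3 × 1 / 1000 = 224.4 kN → 0.75 × 224.4 = 168 kN.
Bearing: edge l_c = 16, r_n = 122.9 kN; interior l_c = 47, r_n = 245.8 kN; R_n = 122.9 + 2·245.8 = 614.4 kN → 461 kN.
Block shear: A_gv = 2480, A_nv = 1680, A_nt = 320 mm²; R_n = min(0.6F_uA_nv, 0.6F_yA_gv) + U_bs·F_u·A_nt = 500 kN → 375 kN.
Bolt shear governs: 168 kN.

168 kN (bolt shear governs)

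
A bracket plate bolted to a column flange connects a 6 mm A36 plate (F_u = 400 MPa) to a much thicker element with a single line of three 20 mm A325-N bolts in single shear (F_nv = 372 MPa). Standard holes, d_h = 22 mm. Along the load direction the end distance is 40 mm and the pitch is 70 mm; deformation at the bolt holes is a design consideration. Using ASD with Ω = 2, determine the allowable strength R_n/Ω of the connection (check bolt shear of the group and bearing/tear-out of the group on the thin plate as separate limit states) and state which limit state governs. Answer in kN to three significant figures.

Bolt shear: A_b = π·20²/4 = 314.2 mm²; R_n = 372 × 314.2 × 3 × 1 / 1000 = 350.6 kN → 350.6 / 2 = 175 kN.
Bearing (1.2 l_c t F_u ≤ 2.4 d t F_u): upper limit = 2.4·20·6·400 / 1000 = 115.2 kN.
  Edge l_c = 40 − 22/2 = 29 → r_n = 83.52 kN; interior l_c = 70 − 22 = 48 → r_n = 115.2 kN.
  R_n,bearing = 1·83.52 + 2·115.2 = 313.9 kN → 313.9 / 2 = 157 kN.
Bearing governs: 157 kN.

157 kN (bearing governs)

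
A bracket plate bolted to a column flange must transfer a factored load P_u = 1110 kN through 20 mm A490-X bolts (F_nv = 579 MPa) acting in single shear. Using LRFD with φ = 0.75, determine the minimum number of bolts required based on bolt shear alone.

A_b = π·20²/4 = 314.2 mm².
Per-bolt design strength φR_n = 0.75 × 579 × 314.2 × 1 / 1000 = 136.4 kN.
n ≥ 1110 / 136.4 = 8.136 → use 9 bolts.

9 bolts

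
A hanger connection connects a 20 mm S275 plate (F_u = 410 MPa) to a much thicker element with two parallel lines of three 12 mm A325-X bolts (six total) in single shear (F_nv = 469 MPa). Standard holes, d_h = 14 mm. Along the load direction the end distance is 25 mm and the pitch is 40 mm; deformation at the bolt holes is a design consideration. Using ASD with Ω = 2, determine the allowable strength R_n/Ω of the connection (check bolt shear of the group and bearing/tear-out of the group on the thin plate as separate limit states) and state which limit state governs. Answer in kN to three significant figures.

Bolt shear: A_b = π·12²/4 = 113.1 mm²; R_n = 469 × 113.1 × 6 × 1 / 1000 = 318.3 kN → 318.3 / 2 = 159 kN.
Bearing (1.2 l_c t F_u ≤ 2.4 d t F_u): upper limit = 2.4·12·20·410 / 1000 = 236.2 kN.
  Edge l_c = 25 − 14/2 = 18 → r_n = 177.1 kN; interior l_c = 40 − 14 = 26 → r_n = 236.2 kN.
  R_n,bearing = 2·177.1 + 4·236.2 = 1299 kN → 1299 / 2 = 649 kN.
Bolt shear governs: 159 kN.

159 kN (bolt shear governs)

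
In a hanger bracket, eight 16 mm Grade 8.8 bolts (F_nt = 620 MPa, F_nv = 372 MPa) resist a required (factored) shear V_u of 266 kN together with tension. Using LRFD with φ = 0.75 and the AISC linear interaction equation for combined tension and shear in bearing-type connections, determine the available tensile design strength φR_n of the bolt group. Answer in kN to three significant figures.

529 kN

A_b = π·16²/4 = 201.1 mm²; f_rv = 266 × 1000 / (8 × 201.1) = 165.4 MPa.
F'_nt = 1.3 F_nt − (F_nt / φF_nv) f_rv = 1.3·620 − (620/(0.75·372))·165.4 = 438.5 MPa, capped at F_nt → F'_nt = 438.5 MPa.
R_n = F'_nt · A_b · n = 438.5 × 201.1 × 8 / 1000 = 705.3 kN.
Design strength φR_n = 0.75 × 705.3 = 529 kN.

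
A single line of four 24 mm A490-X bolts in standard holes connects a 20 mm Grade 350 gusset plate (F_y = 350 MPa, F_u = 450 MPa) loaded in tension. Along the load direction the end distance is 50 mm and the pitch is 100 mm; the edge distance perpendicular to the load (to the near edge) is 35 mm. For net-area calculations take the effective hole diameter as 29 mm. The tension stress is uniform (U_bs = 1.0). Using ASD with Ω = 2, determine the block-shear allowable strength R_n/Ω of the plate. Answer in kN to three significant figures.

763 kN

Shear plane L_v = 50 + 3·100 = 350 mm; A_gv = 350 × 20 = 7000 mm².
A_nv = (350 − 3.5·29) × 20 = 4970 mm².
A_nt = (35 − 0.5·29) × 20 = 410 mm².
0.6 F_u A_nv = 1342 kN; 0.6 F_y A_gv = 1470 kN → shear rupture governs the shear term.
R_n = 1342 + 1.0 × 450 × 410 / 1000 = 1526 kN.
Allowable strength R_n/Ω = 1526 / 2 = 763 kN.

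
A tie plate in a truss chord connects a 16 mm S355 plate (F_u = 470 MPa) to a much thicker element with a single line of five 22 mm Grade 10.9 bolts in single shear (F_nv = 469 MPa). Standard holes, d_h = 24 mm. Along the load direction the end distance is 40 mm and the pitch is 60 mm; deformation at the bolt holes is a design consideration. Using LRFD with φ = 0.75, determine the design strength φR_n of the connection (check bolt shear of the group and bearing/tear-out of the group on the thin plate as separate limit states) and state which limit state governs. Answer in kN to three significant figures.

669 kN (bolt shear governs)

Bolt shear: A_b = π·22²/4 = 380.1 mm²; R_n = 469 × 380.1 × 5 × 1 / 1000 = 891.4 kN → 0.75 × 891.4 = 669 kN.
Bearing (1.2 l_c t F_u ≤ 2.4 d t F_u): upper limit = 2.4·22·16·470 / 1000 = 397.1 kN.
  Edge l_c = 40 − 24/2 = 28 → r_n = 252.7 kN; interior l_c = 60 − 24 = 36 → r_n = 324.9 kN.
  R_n,bearing = 1·252.7 + 4·324.9 = 1552 kN → 0.75 × 1552 = 1160 kN.
Bolt shear governs: 669 kN.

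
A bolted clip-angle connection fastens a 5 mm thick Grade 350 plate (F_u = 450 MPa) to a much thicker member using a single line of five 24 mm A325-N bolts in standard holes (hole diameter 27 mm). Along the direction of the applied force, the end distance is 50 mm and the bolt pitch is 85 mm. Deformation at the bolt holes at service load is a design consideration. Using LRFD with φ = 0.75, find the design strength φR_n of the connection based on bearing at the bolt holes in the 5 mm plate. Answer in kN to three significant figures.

Per bolt r_n = 1.2 l_c t F_u ≤ 2.4 d t F_u; upper limit = 2.4 × 24 × 5 × 450 / 1000 = 129.6 kN.
Edge bolt: l_c = 50 − 27/2 = 36.5 mm → 1.2 × 36.5 × 5 × 450 / 1000 = 98.55 → r_n = 98.55 kN.
Interior bolts: l_c = 85 − 27 = 58 mm → 1.2 × 58 × 5 × 450 / 1000 = 156.6 → r_n = 129.6 kN.
R_n = 1 × 98.55 + 4 × 129.6 = 616.9 kN.
Design strength φR_n = 0.75 × 616.9 = 463 kN.

463 kN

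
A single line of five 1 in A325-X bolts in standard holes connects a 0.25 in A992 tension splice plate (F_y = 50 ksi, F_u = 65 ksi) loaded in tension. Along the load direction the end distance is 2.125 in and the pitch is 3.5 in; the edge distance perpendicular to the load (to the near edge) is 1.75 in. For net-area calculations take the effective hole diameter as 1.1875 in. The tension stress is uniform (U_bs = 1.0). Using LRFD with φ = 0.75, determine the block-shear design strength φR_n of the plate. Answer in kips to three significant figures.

92.9 kips

Shear plane L_v = 2.125 + 4·3.5 = 16.12 in; A_gv = 16.12 × 0.25 = 4.031 in².
A_nv = (16.12 − 4.5·1.1875) × 0.25 = 2.695 in².
A_nt = (1.75 − 0.5·1.1875) × 0.25 = 0.2891 in².
0.6 F_u A_nv = 105.1 kips; 0.6 F_y A_gv = 120.9 kips → shear rupture governs the shear term.
R_n = 105.1 + 1.0 × 65 × 0.2891 = 123.9 kips.
Design strength φR_n = 0.75 × 123.9 = 92.9 kips.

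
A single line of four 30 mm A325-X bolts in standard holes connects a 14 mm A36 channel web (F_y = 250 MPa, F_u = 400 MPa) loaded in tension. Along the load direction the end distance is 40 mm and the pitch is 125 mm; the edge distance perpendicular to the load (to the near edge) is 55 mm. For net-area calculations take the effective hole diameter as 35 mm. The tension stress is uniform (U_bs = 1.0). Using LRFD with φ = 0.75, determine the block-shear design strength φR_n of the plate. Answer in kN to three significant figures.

811 kN

Shear plane L_v = 40 + 3·125 = 415 mm; A_gv = 415 × 14 = 5810 mm².
A_nv = (415 − 3.5·35) × 14 = 4095 mm².
A_nt = (55 − 0.5·35) × 14 = 525 mm².
0.6 F_u A_nv = 982.8 kN; 0.6 F_y A_gv = 871.5 kN → shear yielding governs the shear term.
R_n = 871.5 + 1.0 × 400 × 525 / 1000 = 1082 kN.
Design strength φR_n = 0.75 × 1082 = 811 kN.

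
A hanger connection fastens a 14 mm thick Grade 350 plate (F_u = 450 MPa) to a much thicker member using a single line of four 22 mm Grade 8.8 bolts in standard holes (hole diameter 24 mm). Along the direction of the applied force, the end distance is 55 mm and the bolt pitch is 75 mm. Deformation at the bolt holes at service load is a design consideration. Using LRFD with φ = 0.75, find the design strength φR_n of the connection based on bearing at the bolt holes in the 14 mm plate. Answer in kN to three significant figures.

Per bolt r_n = 1.2 l_c t F_u ≤ 2.4 d t F_u; upper limit = 2.4 × 22 × 14 × 450 / 1000 = 332.6 kN.
Edge bolt: l_c = 55 − 24/2 = 43 mm → 1.2 × 43 × 14 × 450 / 1000 = 325.1 → r_n = 325.1 kN.
Interior bolts: l_c = 75 − 24 = 51 mm → 1.2 × 51 × 14 × 450 / 1000 = 385.6 → r_n = 332.6 kN.
R_n = 1 × 325.1 + 3 × 332.6 = 1323 kN.
Design strength φR_n = 0.75 × 1323 = 992 kN.

992 kN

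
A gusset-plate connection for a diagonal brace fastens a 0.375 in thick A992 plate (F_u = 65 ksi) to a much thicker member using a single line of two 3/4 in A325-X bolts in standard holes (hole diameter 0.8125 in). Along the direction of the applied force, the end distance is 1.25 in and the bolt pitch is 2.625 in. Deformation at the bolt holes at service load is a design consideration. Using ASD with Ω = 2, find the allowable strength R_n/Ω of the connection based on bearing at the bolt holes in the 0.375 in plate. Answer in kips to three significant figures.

Per bolt r_n = 1.2 l_c t F_u ≤ 2.4 d t F_u; upper limit = 2.4 × 0.75 × 0.375 × 65 = 43.87 kips.
Edge bolt: l_c = 1.25 − 0.8125/2 = 0.8438 in → 1.2 × 0.8438 × 0.375 × 65 = 24.68 → r_n = 24.68 kips.
Interior bolts: l_c = 2.625 − 0.8125 = 1.812 in → 1.2 × 1.812 × 0.375 × 65 = 53.02 → r_n = 43.87 kips.
R_n = 1 × 24.68 + 1 × 43.87 = 68.55 kips.
Allowable strength R_n/Ω = 68.55 / 2 = 34.3 kips.

34.3 kips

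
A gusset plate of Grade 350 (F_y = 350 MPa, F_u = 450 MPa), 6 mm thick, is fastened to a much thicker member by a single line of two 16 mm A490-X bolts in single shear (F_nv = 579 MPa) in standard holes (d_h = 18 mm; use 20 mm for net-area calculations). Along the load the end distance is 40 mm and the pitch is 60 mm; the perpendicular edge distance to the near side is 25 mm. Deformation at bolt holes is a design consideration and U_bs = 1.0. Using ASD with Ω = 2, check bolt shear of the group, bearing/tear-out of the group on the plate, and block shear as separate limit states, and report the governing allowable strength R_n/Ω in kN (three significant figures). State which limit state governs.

Bolt shear: A_b = π·16²/4 = 201.1 mm²; R_n = 579 × 201.1 × 2 × 1 / 1000 = 232.8 kN → 232.8 / 2 = 116 kN.
Bearing: edge l_c = 31, r_n = 100.4 kN; interior l_c = 42, r_n = 103.7 kN; R_n = 100.4 + 1·103.7 = 204.1 kN → 102 kN.
Block shear: A_gv = 600, A_nv = 420, A_nt = 90 mm²; R_n = min(0.6F_uA_nv, 0.6F_yA_gv) + U_bs·F_u·A_nt = 153.9 kN → 77 kN.
Block shear governs: 77 kN.

77 kN (block shear governs)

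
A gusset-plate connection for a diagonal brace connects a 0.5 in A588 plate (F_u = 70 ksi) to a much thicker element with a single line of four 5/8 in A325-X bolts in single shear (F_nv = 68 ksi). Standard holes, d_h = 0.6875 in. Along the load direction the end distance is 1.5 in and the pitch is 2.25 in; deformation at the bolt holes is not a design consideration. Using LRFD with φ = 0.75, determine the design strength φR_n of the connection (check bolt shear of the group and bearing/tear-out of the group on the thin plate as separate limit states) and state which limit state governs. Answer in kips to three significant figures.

62.6 kips (bolt shear governs)

Bolt shear: A_b = π·0.625²/4 = 0.3068 in²; R_n = 68 × 0.3068 × 4 × 1 = 83.45 kips → 0.75 × 83.45 = 62.6 kips.
Bearing (1.5 l_c t F_u ≤ 3.0 d t F_u): upper limit = 3.0·0.625·0.5·70 = 65.62 kips.
  Edge l_c = 1.5 − 0.6875/2 = 1.156 → r_n = 60.7 kips; interior l_c = 2.25 − 0.6875 = 1.562 → r_n = 65.62 kips.
  R_n,bearing = 1·60.7 + 3·65.62 = 257.6 kips → 0.75 × 257.6 = 193 kips.
Bolt shear governs: 62.6 kips.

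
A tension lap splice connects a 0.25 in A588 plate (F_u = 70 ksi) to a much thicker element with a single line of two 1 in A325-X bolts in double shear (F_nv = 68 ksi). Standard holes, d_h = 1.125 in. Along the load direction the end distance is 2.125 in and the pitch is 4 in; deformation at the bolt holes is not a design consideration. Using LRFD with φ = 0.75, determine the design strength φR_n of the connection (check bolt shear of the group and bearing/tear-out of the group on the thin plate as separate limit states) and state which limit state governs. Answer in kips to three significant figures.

70.1 kips (bearing governs)

Bolt shear: A_b = π·1²/4 = 0.7854 in²; R_n = 68 × 0.7854 × 2 × 2 = 213.6 kips → 0.75 × 213.6 = 160 kips.
Bearing (1.5 l_c t F_u ≤ 3.0 d t F_u): upper limit = 3.0·1·0.25·70 = 52.5 kips.
  Edge l_c = 2.125 − 1.125/2 = 1.562 → r_n = 41.02 kips; interior l_c = 4 − 1.125 = 2.875 → r_n = 52.5 kips.
  R_n,bearing = 1·41.02 + 1·52.5 = 93.52 kips → 0.75 × 93.52 = 70.1 kips.
Bearing governs: 70.1 kips.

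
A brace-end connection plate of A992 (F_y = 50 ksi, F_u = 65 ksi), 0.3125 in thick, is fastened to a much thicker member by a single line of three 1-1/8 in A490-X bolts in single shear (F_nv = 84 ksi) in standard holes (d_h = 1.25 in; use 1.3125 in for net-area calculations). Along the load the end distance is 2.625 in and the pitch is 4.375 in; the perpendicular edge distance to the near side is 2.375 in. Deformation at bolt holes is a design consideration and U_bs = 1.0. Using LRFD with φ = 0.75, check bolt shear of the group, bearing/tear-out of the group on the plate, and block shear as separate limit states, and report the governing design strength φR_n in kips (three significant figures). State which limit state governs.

100 kips (block shear governs)

Bolt shear: A_b = π·1.125²/4 = 0.994 in²; R_n = 84 × 0.994 × 3 × 1 = 250.5 kips → 0.75 × 250.5 = 188 kips.
Bearing: edge l_c = 2, r_n = 48.75 kips; interior l_c = 3.125, r_n = 54.84 kips; R_n = 48.75 + 2·54.84 = 158.4 kips → 119 kips.
Block shear: A_gv = 3.555, A_nv = 2.529, A_nt = 0.5371 in²; R_n = min(0.6F_uA_nv, 0.6F_yA_gv) + U_bs·F_u·A_nt = 133.6 kips → 100 kips.
Block shear governs: 100 kips.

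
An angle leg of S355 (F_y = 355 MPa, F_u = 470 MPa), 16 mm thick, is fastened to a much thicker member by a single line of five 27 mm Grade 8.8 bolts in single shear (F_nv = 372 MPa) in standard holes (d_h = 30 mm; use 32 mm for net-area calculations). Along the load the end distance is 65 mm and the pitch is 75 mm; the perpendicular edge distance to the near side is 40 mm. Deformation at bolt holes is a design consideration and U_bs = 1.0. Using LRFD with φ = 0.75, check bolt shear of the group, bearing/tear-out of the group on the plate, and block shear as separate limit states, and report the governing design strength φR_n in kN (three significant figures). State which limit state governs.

Bolt shear: A_b = π·27²/4 = 572.6 mm²; R_n = 372 × 572.6 × 5 × 1 / 1000 = 1065 kN → 0.75 × 1065 = 799 kN.
Bearing: edge l_c = 50, r_n = 451.2 kN; interior l_c = 45, r_n = 406.1 kN; R_n = 451.2 + 4·406.1 = 2076 kN → 1560 kN.
Block shear: A_gv = 5840, A_nv = 3536, A_nt = 384 mm²; R_n = min(0.6F_uA_nv, 0.6F_yA_gv) + U_bs·F_u·A_nt = 1178 kN → 883 kN.
Bolt shear governs: 799 kN.

799 kN (bolt shear governs)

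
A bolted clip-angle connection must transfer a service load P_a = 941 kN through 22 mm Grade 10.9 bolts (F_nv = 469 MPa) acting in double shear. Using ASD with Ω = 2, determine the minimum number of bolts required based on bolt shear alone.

A_b = π·22²/4 = 380.1 mm².
Per-bolt allowable strength R_n/Ω = 469 × 380.1 × 2 / 1000 / 2 = 178.3 kN.
n ≥ 941 / 178.3 = 5.278 → use 6 bolts.

6 bolts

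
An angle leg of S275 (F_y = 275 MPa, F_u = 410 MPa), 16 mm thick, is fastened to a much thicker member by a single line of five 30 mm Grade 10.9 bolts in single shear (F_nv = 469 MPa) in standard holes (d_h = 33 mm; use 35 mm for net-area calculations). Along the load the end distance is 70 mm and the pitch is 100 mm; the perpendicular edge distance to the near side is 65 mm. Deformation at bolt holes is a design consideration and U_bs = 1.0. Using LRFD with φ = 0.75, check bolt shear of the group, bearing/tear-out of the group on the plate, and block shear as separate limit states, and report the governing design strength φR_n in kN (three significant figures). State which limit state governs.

Bolt shear: A_b = π·30²/4 = 706.9 mm²; R_n = 469 × 706.9 × 5 × 1 / 1000 = 1658 kN → 0.75 × 1658 = 1240 kN.
Bearing: edge l_c = 53.5, r_n = 421.2 kN; interior l_c = 67, r_n = 472.3 kN; R_n = 421.2 + 4·472.3 = 2310 kN → 1730 kN.
Block shear: A_gv = 7520, A_nv = 5000, A_nt = 760 mm²; R_n = min(0.6F_uA_nv, 0.6F_yA_gv) + U_bs·F_u·A_nt = 1542 kN → 1160 kN.
Block shear governs: 1160 kN.

1160 kN (block shear governs)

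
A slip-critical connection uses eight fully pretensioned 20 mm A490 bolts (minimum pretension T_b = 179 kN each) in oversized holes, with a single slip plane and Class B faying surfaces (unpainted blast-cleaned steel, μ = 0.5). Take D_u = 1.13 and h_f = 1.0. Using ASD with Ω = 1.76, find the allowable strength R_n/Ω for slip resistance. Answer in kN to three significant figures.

460 kN

R_n = μ · D_u · h_f · T_b · n_s · n_b = 0.5 × 1.13 × 1.0 × 179 × 1 × 8 = 809.1 kN.
Allowable strength R_n/Ω = 809.1 / 1.76 = 460 kN.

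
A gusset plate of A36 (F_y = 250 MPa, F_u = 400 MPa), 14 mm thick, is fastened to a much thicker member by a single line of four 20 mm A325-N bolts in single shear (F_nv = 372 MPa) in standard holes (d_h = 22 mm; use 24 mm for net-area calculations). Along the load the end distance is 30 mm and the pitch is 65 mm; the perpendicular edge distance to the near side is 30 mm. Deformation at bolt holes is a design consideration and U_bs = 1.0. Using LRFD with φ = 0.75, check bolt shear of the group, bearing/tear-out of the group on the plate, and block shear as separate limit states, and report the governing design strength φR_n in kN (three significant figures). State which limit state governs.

351 kN (bolt shear governs)

Bolt shear: A_b = π·20²/4 = 314.2 mm²; R_n = 372 × 314.2 × 4 × 1 / 1000 = 467.5 kN → 0.75 × 467.5 = 351 kN.
Bearing: edge l_c = 19, r_n = 127.7 kN; interior l_c = 43, r_n = 268.8 kN; R_n = 127.7 + 3·268.8 = 934.1 kN → 701 kN.
Block shear: A_gv = 3150, A_nv = 1974, A_nt = 252 mm²; R_n = min(0.6F_uA_nv, 0.6F_yA_gv) + U_bs·F_u·A_nt = 573.3 kN → 430 kN.
Bolt shear governs: 351 kN.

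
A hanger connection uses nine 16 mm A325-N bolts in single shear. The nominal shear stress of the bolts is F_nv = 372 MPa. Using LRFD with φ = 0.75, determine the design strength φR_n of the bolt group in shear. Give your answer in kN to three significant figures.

505 kN

A_b = π × 16² / 4 = 201.1 mm².
R_n = F_nv · A_b · n · n_s = 372 × 201.1 × 9 × 1 / 1000 = 673.2 kN.
Design strength φR_n = 0.75 × 673.2 = 505 kN.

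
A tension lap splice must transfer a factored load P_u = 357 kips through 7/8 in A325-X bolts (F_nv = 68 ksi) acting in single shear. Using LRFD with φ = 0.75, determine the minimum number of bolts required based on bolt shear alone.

12 bolts

A_b = π·0.875²/4 = 0.6013 in².
Per-bolt design strength φR_n = 0.75 × 68 × 0.6013 × 1 = 30.67 kips.
n ≥ 357 / 30.67 = 11.64 → use 12 bolts.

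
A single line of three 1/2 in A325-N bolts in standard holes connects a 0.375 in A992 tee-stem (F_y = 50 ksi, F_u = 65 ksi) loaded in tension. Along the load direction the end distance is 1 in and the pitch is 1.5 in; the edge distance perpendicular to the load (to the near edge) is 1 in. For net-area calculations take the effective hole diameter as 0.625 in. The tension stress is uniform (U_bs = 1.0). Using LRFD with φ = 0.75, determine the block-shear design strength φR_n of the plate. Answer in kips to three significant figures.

Shear plane L_v = 1 + 2·1.5 = 4 in; A_gv = 4 × 0.375 = 1.5 in².
A_nv = (4 − 2.5·0.625) × 0.375 = 0.9141 in².
A_nt = (1 − 0.5·0.625) × 0.375 = 0.2578 in².
0.6 F_u A_nv = 35.65 kips; 0.6 F_y A_gv = 45 kips → shear rupture governs the shear term.
R_n = 35.65 + 1.0 × 65 × 0.2578 = 52.41 kips.
Design strength φR_n = 0.75 × 52.41 = 39.3 kips.

39.3 kips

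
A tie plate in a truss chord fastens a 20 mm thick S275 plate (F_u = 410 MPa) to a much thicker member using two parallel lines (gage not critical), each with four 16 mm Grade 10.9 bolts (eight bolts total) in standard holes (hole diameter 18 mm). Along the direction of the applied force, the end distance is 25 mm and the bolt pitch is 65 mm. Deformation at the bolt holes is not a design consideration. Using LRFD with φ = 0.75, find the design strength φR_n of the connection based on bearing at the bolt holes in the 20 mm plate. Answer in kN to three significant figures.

2070 kN

Per bolt r_n = 1.5 l_c t F_u ≤ 3.0 d t F_u; upper limit = 3.0 × 16 × 20 × 410 / 1000 = 393.6 kN.
Edge bolt: l_c = 25 − 18/2 = 16 mm → 1.5 × 16 × 20 × 410 / 1000 = 196.8 → r_n = 196.8 kN.
Interior bolts: l_c = 65 − 18 = 47 mm → 1.5 × 47 × 20 × 410 / 1000 = 578.1 → r_n = 393.6 kN.
R_n = 2 × 196.8 + 6 × 393.6 = 2755 kN.
Design strength φR_n = 0.75 × 2755 = 2070 kN.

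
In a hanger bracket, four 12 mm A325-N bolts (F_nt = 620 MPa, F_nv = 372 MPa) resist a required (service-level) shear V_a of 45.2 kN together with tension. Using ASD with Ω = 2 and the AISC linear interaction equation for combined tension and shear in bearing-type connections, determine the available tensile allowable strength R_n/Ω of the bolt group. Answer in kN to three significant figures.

A_b = π·12²/4 = 113.1 mm²; f_rv = 45.2 × 1000 / (4 × 113.1) = 99.91 MPa.
F'_nt = 1.3 F_nt − (Ω F_nt / F_nv) f_rv = 1.3·620 − (2·620/372)·99.91 = 473 MPa, capped at F_nt → F'_nt = 473 MPa.
R_n = F'_nt · A_b · n = 473 × 113.1 × 4 / 1000 = 214 kN.
Allowable strength R_n/Ω = 214 / 2 = 107 kN.

107 kN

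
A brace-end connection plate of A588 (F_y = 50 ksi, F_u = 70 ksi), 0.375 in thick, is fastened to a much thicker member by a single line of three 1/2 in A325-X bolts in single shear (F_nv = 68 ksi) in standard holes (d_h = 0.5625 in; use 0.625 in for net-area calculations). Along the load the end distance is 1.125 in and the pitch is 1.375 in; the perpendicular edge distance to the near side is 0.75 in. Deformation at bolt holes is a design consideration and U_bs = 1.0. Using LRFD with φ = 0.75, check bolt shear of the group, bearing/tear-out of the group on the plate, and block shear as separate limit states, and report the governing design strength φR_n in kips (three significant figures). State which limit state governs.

Bolt shear: A_b = π·0.5²/4 = 0.1963 in²; R_n = 68 × 0.1963 × 3 × 1 = 40.06 kips → 0.75 × 40.06 = 30 kips.
Bearing: edge l_c = 0.8438, r_n = 26.58 kips; interior l_c = 0.8125, r_n = 25.59 kips; R_n = 26.58 + 2·25.59 = 77.77 kips → 58.3 kips.
Block shear: A_gv = 1.453, A_nv = 0.8672, A_nt = 0.1641 in²; R_n = min(0.6F_uA_nv, 0.6F_yA_gv) + U_bs·F_u·A_nt = 47.91 kips → 35.9 kips.
Bolt shear governs: 30 kips.

30 kips (bolt shear governs)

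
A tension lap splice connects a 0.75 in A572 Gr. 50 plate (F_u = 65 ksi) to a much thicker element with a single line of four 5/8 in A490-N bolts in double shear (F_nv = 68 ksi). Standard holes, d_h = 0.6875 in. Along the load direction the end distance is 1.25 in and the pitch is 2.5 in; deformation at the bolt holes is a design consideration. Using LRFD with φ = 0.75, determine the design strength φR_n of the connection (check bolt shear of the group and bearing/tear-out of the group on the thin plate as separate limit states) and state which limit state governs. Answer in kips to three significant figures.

Bolt shear: A_b = π·0.625²/4 = 0.3068 in²; R_n = 68 × 0.3068 × 4 × 2 = 166.9 kips → 0.75 × 166.9 = 125 kips.
Bearing (1.2 l_c t F_u ≤ 2.4 d t F_u): upper limit = 2.4·0.625·0.75·65 = 73.12 kips.
  Edge l_c = 1.25 − 0.6875/2 = 0.9062 → r_n = 53.02 kips; interior l_c = 2.5 − 0.6875 = 1.812 → r_n = 73.12 kips.
  R_n,bearing = 1·53.02 + 3·73.12 = 272.4 kips → 0.75 × 272.4 = 204 kips.
Bolt shear governs: 125 kips.

125 kips (bolt shear governs)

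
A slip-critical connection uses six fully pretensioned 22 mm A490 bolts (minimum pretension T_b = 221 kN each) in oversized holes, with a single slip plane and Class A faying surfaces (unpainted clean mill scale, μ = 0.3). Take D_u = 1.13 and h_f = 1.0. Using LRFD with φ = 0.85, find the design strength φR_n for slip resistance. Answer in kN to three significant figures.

382 kN

R_n = μ · D_u · h_f · T_b · n_s · n_b = 0.3 × 1.13 × 1.0 × 221 × 1 × 6 = 449.5 kN.
Design strength φR_n = 0.85 × 449.5 = 382 kN.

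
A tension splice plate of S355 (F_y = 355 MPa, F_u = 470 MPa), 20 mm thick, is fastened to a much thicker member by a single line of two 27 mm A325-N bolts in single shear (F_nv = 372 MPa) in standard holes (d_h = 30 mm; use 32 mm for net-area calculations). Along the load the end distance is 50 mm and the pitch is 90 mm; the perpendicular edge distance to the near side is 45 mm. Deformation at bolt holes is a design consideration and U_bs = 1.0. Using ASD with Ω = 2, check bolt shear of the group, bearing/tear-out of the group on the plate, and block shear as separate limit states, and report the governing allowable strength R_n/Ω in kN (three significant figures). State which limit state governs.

Bolt shear: A_b = π·27²/4 = 572.6 mm²; R_n = 372 × 572.6 × 2 × 1 / 1000 = 426 kN → 426 / 2 = 213 kN.
Bearing: edge l_c = 35, r_n = 394.8 kN; interior l_c = 60, r_n = 609.1 kN; R_n = 394.8 + 1·609.1 = 1004 kN → 502 kN.
Block shear: A_gv = 2800, A_nv = 1840, A_nt = 580 mm²; R_n = min(0.6F_uA_nv, 0.6F_yA_gv) + U_bs·F_u·A_nt = 791.5 kN → 396 kN.
Bolt shear governs: 213 kN.

213 kN (bolt shear governs)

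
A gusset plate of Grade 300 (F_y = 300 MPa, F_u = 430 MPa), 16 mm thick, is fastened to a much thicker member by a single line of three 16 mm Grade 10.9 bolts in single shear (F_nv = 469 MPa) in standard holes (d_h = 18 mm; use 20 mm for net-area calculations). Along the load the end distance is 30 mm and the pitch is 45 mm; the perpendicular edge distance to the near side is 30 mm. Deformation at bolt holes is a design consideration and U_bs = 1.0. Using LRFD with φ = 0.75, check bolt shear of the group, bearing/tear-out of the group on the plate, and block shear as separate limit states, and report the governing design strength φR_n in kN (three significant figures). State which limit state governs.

212 kN (bolt shear governs)

Bolt shear: A_b = π·16²/4 = 201.1 mm²; R_n = 469 × 201.1 × 3 × 1 / 1000 = 282.9 kN → 0.75 × 282.9 = 212 kN.
Bearing: edge l_c = 21, r_n = 173.4 kN; interior l_c = 27, r_n = 222.9 kN; R_n = 173.4 + 2·222.9 = 619.2 kN → 464 kN.
Block shear: A_gv = 1920, A_nv = 1120, A_nt = 320 mm²; R_n = min(0.6F_uA_nv, 0.6F_yA_gv) + U_bs·F_u·A_nt = 426.6 kN → 320 kN.
Bolt shear governs: 212 kN.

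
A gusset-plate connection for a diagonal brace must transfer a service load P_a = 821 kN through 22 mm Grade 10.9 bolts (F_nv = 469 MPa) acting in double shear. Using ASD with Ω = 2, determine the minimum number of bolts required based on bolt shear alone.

5 bolts

A_b = π·22²/4 = 380.1 mm².
Per-bolt allowable strength R_n/Ω = 469 × 380.1 × 2 / 1000 / 2 = 178.3 kN.
n ≥ 821 / 178.3 = 4.605 → use 5 bolts.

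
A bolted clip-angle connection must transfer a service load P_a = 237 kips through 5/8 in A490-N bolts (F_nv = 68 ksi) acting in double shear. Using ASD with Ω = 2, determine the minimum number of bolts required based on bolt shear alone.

A_b = π·0.625²/4 = 0.3068 in².
Per-bolt allowable strength R_n/Ω = 68 × 0.3068 × 2 / 2 = 20.86 kips.
n ≥ 237 / 20.86 = 11.36 → use 12 bolts.

12 bolts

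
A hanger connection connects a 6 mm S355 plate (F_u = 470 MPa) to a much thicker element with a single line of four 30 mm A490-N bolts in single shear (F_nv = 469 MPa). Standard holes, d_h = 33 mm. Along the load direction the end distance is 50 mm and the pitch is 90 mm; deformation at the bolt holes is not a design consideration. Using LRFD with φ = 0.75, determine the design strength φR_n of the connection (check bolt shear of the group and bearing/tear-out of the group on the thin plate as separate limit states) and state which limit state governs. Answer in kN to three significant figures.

Bolt shear: A_b = π·30²/4 = 706.9 mm²; R_n = 469 × 706.9 × 4 × 1 / 1000 = 1326 kN → 0.75 × 1326 = 995 kN.
Bearing (1.5 l_c t F_u ≤ 3.0 d t F_u): upper limit = 3.0·30·6·470 / 1000 = 253.8 kN.
  Edge l_c = 50 − 33/2 = 33.5 → r_n = 141.7 kN; interior l_c = 90 − 33 = 57 → r_n = 241.1 kN.
  R_n,bearing = 1·141.7 + 3·241.1 = 865 kN → 0.75 × 865 = 649 kN.
Bearing governs: 649 kN.

649 kN (bearing governs)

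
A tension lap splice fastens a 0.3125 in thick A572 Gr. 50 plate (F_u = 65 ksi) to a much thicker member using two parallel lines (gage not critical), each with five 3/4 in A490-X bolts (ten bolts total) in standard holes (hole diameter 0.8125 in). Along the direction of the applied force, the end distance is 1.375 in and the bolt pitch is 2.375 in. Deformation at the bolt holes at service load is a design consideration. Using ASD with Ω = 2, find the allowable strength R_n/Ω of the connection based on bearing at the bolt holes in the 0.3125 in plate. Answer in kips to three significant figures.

Per bolt r_n = 1.2 l_c t F_u ≤ 2.4 d t F_u; upper limit = 2.4 × 0.75 × 0.3125 × 65 = 36.56 kips.
Edge bolt: l_c = 1.375 − 0.8125/2 = 0.9688 in → 1.2 × 0.9688 × 0.3125 × 65 = 23.61 → r_n = 23.61 kips.
Interior bolts: l_c = 2.375 − 0.8125 = 1.562 in → 1.2 × 1.562 × 0.3125 × 65 = 38.09 → r_n = 36.56 kips.
R_n = 2 × 23.61 + 8 × 36.56 = 339.7 kips.
Allowable strength R_n/Ω = 339.7 / 2 = 170 kips.

170 kips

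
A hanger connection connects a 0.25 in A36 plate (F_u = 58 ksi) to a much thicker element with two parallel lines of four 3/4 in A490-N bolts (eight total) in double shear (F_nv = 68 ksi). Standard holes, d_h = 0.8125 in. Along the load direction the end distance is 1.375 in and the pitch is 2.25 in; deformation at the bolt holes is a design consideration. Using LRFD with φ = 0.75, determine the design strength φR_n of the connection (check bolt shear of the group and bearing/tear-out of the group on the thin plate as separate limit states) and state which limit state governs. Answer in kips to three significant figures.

138 kips (bearing governs)

Bolt shear: A_b = π·0.75²/4 = 0.4418 in²; R_n = 68 × 0.4418 × 8 × 2 = 480.7 kips → 0.75 × 480.7 = 360 kips.
Bearing (1.2 l_c t F_u ≤ 2.4 d t F_u): upper limit = 2.4·0.75·0.25·58 = 26.1 kips.
  Edge l_c = 1.375 − 0.8125/2 = 0.9688 → r_n = 16.86 kips; interior l_c = 2.25 − 0.8125 = 1.438 → r_n = 25.01 kips.
  R_n,bearing = 2·16.86 + 6·25.01 = 183.8 kips → 0.75 × 183.8 = 138 kips.
Bearing governs: 138 kips.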